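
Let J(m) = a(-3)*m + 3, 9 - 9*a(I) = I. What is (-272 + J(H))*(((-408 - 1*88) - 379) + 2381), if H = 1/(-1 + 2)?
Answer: -403106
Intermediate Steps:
a(I) = 1 - I/9
H = 1 (H = 1/1 = 1)
J(m) = 3 + 4*m/3 (J(m) = (1 - ⅑*(-3))*m + 3 = (1 + ⅓)*m + 3 = 4*m/3 + 3 = 3 + 4*m/3)
(-272 + J(H))*(((-408 - 1*88) - 379) + 2381) = (-272 + (3 + (4/3)*1))*(((-408 - 1*88) - 379) + 2381) = (-272 + (3 + 4/3))*(((-408 - 88) - 379) + 2381) = (-272 + 13/3)*((-496 - 379) + 2381) = -803*(-875 + 2381)/3 = -803/3*1506 = -403106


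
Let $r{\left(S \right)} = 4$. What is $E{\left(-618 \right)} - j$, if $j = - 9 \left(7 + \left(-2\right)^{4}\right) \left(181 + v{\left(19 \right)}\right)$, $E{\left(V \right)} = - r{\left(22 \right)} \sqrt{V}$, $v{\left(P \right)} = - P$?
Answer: $33534 - 4 i \sqrt{618} \approx 33534.0 - 99.438 i$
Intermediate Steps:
$E{\left(V \right)} = - 4 \sqrt{V}$ ($E{\left(V \right)} = \left(-1\right) 4 \sqrt{V} = - 4 \sqrt{V}$)
$j = -33534$ ($j = - 9 \left(7 + \left(-2\right)^{4}\right) \left(181 - 19\right) = - 9 \left(7 + 16\right) \left(181 - 19\right) = \left(-9\right) 23 \cdot 162 = \left(-207\right) 162 = -33534$)
$E{\left(-618 \right)} - j = - 4 \sqrt{-618} - -33534 = - 4 i \sqrt{618} + 33534 = 33534 - 4 i \sqrt{618}$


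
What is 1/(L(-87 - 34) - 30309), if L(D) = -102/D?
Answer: -121/3667287 ≈ -3.2994e-5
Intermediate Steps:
1/(L(-87 - 34) - 30309) = 1/(-102/(-87 - 34) - 30309) = 1/(-102/(-121) - 30309) = 1/(-102*(-1/121) - 30309) = 1/(102/121 - 30309) = 1/(-3667287/121) = -121/3667287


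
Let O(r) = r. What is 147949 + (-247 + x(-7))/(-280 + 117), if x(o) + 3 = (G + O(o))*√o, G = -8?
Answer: 24115937/163 + 15*I*√7/163 ≈ 1.4795e+5 + 0.24347*I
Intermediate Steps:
x(o) = -3 + √o*(-8 + o) (x(o) = -3 + (-8 + o)*√o = -3 + √o*(-8 + o))
147949 + (-247 + x(-7))/(-280 + 117) = 147949 + (-247 + (-3 + (-7)^(3/2) - 8*I*√7))/(-280 + 117) = 147949 + (-247 + (-3 - 7*I*√7 - 8*I*√7))/(-163) = 147949 - (-247 + (-3 - 7*I*√7 - 8*I*√7))/163 = 147949 - (-247 + (-3 - 15*I*√7))/163 = 147949 - (-250 - 15*I*√7)/163 = 147949 + (250/163 + 15*I*√7/163) = 24115937/163 + 15*I*√7/163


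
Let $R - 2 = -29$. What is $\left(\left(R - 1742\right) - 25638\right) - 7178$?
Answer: $-34585$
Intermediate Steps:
$R = -27$ ($R = 2 - 29 = -27$)
$\left(\left(R - 1742\right) - 25638\right) - 7178 = \left(\left(-27 - 1742\right) - 25638\right) - 7178 = \left(-1769 - 25638\right) - 7178 = -27407 - 7178 = -34585$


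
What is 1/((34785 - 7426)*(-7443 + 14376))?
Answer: 1/189679947 ≈ 5.2720e-9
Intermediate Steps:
1/((34785 - 7426)*(-7443 + 14376)) = 1/(27359*6933) = 1/189679947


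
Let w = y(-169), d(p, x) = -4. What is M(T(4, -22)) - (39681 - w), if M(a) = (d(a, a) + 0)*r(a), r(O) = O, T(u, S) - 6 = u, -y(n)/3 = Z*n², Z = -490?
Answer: 41944949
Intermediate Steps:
y(n) = 1470*n² (y(n) = -(-1470)*n² = 1470*n²)
T(u, S) = 6 + u
M(a) = -4*a (M(a) = (-4 + 0)*a = -4*a)
w = 41984670 (w = 1470*(-169)² = 1470*28561 = 41984670)
M(T(4, -22)) - (39681 - w) = -4*(6 + 4) - (39681 - 1*41984670) = -4*10 - (39681 - 41984670) = -40 - 1*(-41944989) = -40 + 41944989 = 41944949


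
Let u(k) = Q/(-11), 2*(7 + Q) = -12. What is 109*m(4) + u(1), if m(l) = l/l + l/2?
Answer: 3610/11 ≈ 328.18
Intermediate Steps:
Q = -13 (Q = -7 + (1/2)*(-12) = -7 - 6 = -13)
u(k) = 13/11 (u(k) = -13/(-11) = -13*(-1/11) = 13/11)
m(l) = 1 + l/2 (m(l) = 1 + l*(1/2) = 1 + l/2)
109*m(4) + u(1) = 109*(1 + (1/2)*4) + 13/11 = 109*(1 + 2) + 13/11 = 109*3 + 13/11 = 327 + 13/11 = 3610/11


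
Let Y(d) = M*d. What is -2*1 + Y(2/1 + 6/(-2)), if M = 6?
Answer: -8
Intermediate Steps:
Y(d) = 6*d
-2*1 + Y(2/1 + 6/(-2)) = -2*1 + 6*(2/1 + 6/(-2)) = -2 + 6*(2*1 + 6*(-1/2)) = -2 + 6*(2 - 3) = -2 + 6*(-1) = -2 - 6 = -8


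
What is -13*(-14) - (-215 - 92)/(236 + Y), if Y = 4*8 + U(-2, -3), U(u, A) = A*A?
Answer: 50721/277 ≈ 183.11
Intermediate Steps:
U(u, A) = A²
Y = 41 (Y = 4*8 + (-3)² = 32 + 9 = 41)
-13*(-14) - (-215 - 92)/(236 + Y) = -13*(-14) - (-215 - 92)/(236 + 41) = 182 - (-307)/277 = 182 - 1*(-307/277) = 182 + 307/277 = 50721/277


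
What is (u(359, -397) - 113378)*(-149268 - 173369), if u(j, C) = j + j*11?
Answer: 35190017590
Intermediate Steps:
u(j, C) = 12*j (u(j, C) = j + 11*j = 12*j)
(u(359, -397) - 113378)*(-149268 - 173369) = (12*359 - 113378)*(-149268 - 173369) = (4308 - 113378)*(-322637) = -109070*(-322637) = 35190017590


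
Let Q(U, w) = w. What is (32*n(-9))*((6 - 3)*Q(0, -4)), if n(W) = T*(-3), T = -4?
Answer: -4608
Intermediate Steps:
n(W) = 12 (n(W) = -4*(-3) = 12)
(32*n(-9))*((6 - 3)*Q(0, -4)) = (32*12)*((6 - 3)*(-4)) = 384*(3*(-4)) = 384*(-12) = -4608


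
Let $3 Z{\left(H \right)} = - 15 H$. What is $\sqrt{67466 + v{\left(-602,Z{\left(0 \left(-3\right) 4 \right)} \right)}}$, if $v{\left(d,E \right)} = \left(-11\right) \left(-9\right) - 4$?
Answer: $\sqrt{67561} \approx 259.92$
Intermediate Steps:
$Z{\left(H \right)} = - 5 H$ ($Z{\left(H \right)} = \frac{\left(-15\right) H}{3} = - 5 H$)
$v{\left(d,E \right)} = 95$ ($v{\left(d,E \right)} = 99 - 4 = 95$)
$\sqrt{67466 + v{\left(-602,Z{\left(0 \left(-3\right) 4 \right)} \right)}} = \sqrt{67466 + 95} = \sqrt{67561}$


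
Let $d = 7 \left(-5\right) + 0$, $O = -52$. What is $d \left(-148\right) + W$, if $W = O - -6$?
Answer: $5134$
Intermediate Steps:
$W = -46$ ($W = -52 - -6 = -52 + 6 = -46$)
$d = -35$ ($d = -35 + 0 = -35$)
$d \left(-148\right) + W = \left(-35\right) \left(-148\right) - 46 = 5180 - 46 = 5134$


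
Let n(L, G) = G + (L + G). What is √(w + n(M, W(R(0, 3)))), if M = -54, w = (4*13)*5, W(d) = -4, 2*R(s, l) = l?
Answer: 3*√22 ≈ 14.071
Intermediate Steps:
R(s, l) = l/2
w = 260 (w = 52*5 = 260)
n(L, G) = L + 2*G (n(L, G) = G + (G + L) = L + 2*G)
√(w + n(M, W(R(0, 3)))) = √(260 + (-54 + 2*(-4))) = √(260 + (-54 - 8)) = √(260 - 62) = √198 = 3*√22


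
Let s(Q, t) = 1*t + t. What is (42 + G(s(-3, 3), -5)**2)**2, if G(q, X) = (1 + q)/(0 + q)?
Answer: 2436721/1296 ≈ 1880.2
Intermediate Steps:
s(Q, t) = 2*t (s(Q, t) = t + t = 2*t)
G(q, X) = (1 + q)/q
(42 + G(s(-3, 3), -5)**2)**2 = (42 + ((1 + 2*3)/((2*3)))**2)**2 = (42 + ((1 + 6)/6)**2)**2 = (42 + ((1/6)*7)**2)**2 = (42 + (7/6)**2)**2 = (42 + 49/36)**2 = (1561/36)**2 = 2436721/1296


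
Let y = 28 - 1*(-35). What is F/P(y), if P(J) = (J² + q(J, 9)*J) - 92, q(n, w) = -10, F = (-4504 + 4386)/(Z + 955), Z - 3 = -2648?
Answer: 59/2743715 ≈ 2.1504e-5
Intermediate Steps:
Z = -2645 (Z = 3 - 2648 = -2645)
y = 63 (y = 28 + 35 = 63)
F = 59/845 (F = (-4504 + 4386)/(-2645 + 955) = -118/(-1690) = -118*(-1/1690) = 59/845 ≈ 0.069822)
P(J) = -92 + J² - 10*J (P(J) = (J² - 10*J) - 92 = -92 + J² - 10*J)
F/P(y) = 59/(845*(-92 + 63² - 10*63)) = 59/(845*(-92 + 3969 - 630)) = (59/845)/3247 = (59/845)*(1/3247) = 59/2743715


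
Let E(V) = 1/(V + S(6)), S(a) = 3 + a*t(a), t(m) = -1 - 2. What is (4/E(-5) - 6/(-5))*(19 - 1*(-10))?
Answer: -11426/5 ≈ -2285.2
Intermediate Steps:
t(m) = -3
S(a) = 3 - 3*a (S(a) = 3 + a*(-3) = 3 - 3*a)
E(V) = 1/(-15 + V) (E(V) = 1/(V + (3 - 3*6)) = 1/(V + (3 - 18)) = 1/(V - 15) = 1/(-15 + V))
(4/E(-5) - 6/(-5))*(19 - 1*(-10)) = (4/(1/(-15 - 5)) - 6/(-5))*(19 - 1*(-10)) = (4/(1/(-20)) - 6*(-⅕))*(19 + 10) = (4/(-1/20) + 6/5)*29 = (4*(-20) + 6/5)*29 = (-80 + 6/5)*29 = -394/5*29 = -11426/5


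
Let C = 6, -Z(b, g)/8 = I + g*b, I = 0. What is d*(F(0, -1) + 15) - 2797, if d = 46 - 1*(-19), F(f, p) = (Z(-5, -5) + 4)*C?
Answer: -78262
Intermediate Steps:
Z(b, g) = -8*b*g (Z(b, g) = -8*(0 + g*b) = -8*(0 + b*g) = -8*b*g)
F(f, p) = -1176 (F(f, p) = (-8*(-5)*(-5) + 4)*6 = (-200 + 4)*6 = -196*6 = -1176)
d = 65 (d = 46 + 19 = 65)
d*(F(0, -1) + 15) - 2797 = 65*(-1176 + 15) - 2797 = 65*(-1161) - 2797 = -75465 - 2797 = -78262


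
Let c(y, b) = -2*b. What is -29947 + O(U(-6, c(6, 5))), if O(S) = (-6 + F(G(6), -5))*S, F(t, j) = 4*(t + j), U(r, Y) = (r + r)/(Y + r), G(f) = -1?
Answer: -59939/2 ≈ -29970.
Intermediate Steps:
U(r, Y) = 2*r/(Y + r) (U(r, Y) = (2*r)/(Y + r) = 2*r/(Y + r))
F(t, j) = 4*j + 4*t (F(t, j) = 4*(j + t) = 4*j + 4*t)
O(S) = -30*S (O(S) = (-6 + (4*(-5) + 4*(-1)))*S = (-6 + (-20 - 4))*S = (-6 - 24)*S = -30*S)
-29947 + O(U(-6, c(6, 5))) = -29947 - 60*(-6)/(-2*5 - 6) = -29947 - 60*(-6)/(-10 - 6) = -29947 - 60*(-6)/(-16) = -29947 - 60*(-6)*(-1)/16 = -29947 - 30*¾ = -29947 - 45/2 = -59939/2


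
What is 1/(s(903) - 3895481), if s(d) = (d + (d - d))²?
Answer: -1/3080072 ≈ -3.2467e-7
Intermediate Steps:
s(d) = d² (s(d) = (d + 0)² = d²)
1/(s(903) - 3895481) = 1/(903² - 3895481) = 1/(815409 - 3895481) = 1/(-3080072) = -1/3080072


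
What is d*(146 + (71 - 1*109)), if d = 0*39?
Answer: 0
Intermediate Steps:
d = 0
d*(146 + (71 - 1*109)) = 0*(146 + (71 - 1*109)) = 0*(146 + (71 - 109)) = 0*(146 - 38) = 0*108 = 0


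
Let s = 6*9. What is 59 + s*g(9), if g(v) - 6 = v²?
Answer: 4757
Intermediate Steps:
s = 54
g(v) = 6 + v²
59 + s*g(9) = 59 + 54*(6 + 9²) = 59 + 54*(6 + 81) = 59 + 54*87 = 59 + 4698 = 4757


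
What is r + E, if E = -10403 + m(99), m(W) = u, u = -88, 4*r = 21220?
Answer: -5186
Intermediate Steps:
r = 5305 (r = (¼)*21220 = 5305)
m(W) = -88
E = -10491 (E = -10403 - 88 = -10491)
r + E = 5305 - 10491 = -5186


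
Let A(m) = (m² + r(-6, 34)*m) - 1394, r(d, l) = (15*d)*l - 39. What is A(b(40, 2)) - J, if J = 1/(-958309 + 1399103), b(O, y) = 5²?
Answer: -34489485737/440794 ≈ -78244.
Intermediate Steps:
b(O, y) = 25
r(d, l) = -39 + 15*d*l (r(d, l) = 15*d*l - 39 = -39 + 15*d*l)
A(m) = -1394 + m² - 3099*m (A(m) = (m² + (-39 + 15*(-6)*34)*m) - 1394 = (m² + (-39 - 3060)*m) - 1394 = (m² - 3099*m) - 1394 = -1394 + m² - 3099*m)
J = 1/440794 ≈ 2.2686e-6
A(b(40, 2)) - J = (-1394 + 25² - 3099*25) - 1*1/440794 = (-1394 + 625 - 77475) - 1/440794 = -78244 - 1/440794 = -34489485737/440794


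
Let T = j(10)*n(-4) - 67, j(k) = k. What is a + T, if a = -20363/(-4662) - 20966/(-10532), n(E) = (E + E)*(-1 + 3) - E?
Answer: -158384425/876789 ≈ -180.64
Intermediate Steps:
n(E) = 3*E (n(E) = (2*E)*2 - E = 4*E - E = 3*E)
T = -187 (T = 10*(3*(-4)) - 67 = 10*(-12) - 67 = -120 - 67 = -187)
a = 5575118/876789 (a = -20363*(-1/4662) - 20966*(-1/10532) = 2909/666 + 10483/5266 = 5575118/876789 ≈ 6.3586)
a + T = 5575118/876789 - 187 = -158384425/876789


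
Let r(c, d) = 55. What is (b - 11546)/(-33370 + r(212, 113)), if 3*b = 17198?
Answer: 3488/19989 ≈ 0.17450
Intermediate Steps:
b = 17198/3 (b = (1/3)*17198 = 17198/3 ≈ 5732.7)
(b - 11546)/(-33370 + r(212, 113)) = (17198/3 - 11546)/(-33370 + 55) = -17440/3/(-33315) = -17440/3*(-1/33315) = 3488/19989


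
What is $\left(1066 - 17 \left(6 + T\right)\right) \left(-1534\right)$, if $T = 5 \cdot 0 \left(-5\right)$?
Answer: $-1478776$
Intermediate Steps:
$T = 0$ ($T = 0 \left(-5\right) = 0$)
$\left(1066 - 17 \left(6 + T\right)\right) \left(-1534\right) = \left(1066 - 17 \left(6 + 0\right)\right) \left(-1534\right) = \left(1066 - 102\right) \left(-1534\right) = 964 \left(-1534\right) = -1478776$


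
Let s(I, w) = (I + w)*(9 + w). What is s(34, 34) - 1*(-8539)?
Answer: 11463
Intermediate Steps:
s(I, w) = (9 + w)*(I + w)
s(34, 34) - 1*(-8539) = (34² + 9*34 + 9*34 + 34*34) - 1*(-8539) = (1156 + 306 + 306 + 1156) + 8539 = 2924 + 8539 = 11463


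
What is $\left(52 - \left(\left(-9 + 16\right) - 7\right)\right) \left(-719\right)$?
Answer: $-37388$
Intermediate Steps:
$\left(52 - \left(\left(-9 + 16\right) - 7\right)\right) \left(-719\right) = \left(52 - \left(7 - 7\right)\right) \left(-719\right) = \left(52 - 0\right) \left(-719\right) = \left(52 + 0\right) \left(-719\right) = 52 \left(-719\right) = -37388$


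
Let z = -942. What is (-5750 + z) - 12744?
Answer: -19436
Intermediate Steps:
(-5750 + z) - 12744 = (-5750 - 942) - 12744 = -6692 - 12744 = -19436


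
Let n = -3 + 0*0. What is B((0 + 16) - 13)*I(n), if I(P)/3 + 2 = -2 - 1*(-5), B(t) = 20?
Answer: 60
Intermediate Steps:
n = -3 (n = -3 + 0 = -3)
I(P) = 3 (I(P) = -6 + 3*(-2 - 1*(-5)) = -6 + 3*(-2 + 5) = -6 + 3*3 = -6 + 9 = 3)
B((0 + 16) - 13)*I(n) = 20*3 = 60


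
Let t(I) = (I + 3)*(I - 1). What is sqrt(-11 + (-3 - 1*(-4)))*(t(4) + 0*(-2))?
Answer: 21*I*sqrt(10) ≈ 66.408*I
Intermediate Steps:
t(I) = (-1 + I)*(3 + I) (t(I) = (3 + I)*(-1 + I) = (-1 + I)*(3 + I))
sqrt(-11 + (-3 - 1*(-4)))*(t(4) + 0*(-2)) = sqrt(-11 + (-3 - 1*(-4)))*((-3 + 4**2 + 2*4) + 0*(-2)) = sqrt(-11 + (-3 + 4))*((-3 + 16 + 8) + 0) = sqrt(-11 + 1)*(21 + 0) = sqrt(-10)*21 = (I*sqrt(10))*21 = 21*I*sqrt(10)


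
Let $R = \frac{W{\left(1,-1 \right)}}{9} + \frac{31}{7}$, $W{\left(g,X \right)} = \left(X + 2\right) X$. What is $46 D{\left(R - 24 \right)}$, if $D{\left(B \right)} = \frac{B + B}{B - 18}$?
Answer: $\frac{57040}{1187} \approx 48.054$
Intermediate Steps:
$W{\left(g,X \right)} = X \left(2 + X\right)$ ($W{\left(g,X \right)} = \left(2 + X\right) X = X \left(2 + X\right)$)
$R = \frac{272}{63}$ ($R = \frac{\left(-1\right) \left(2 - 1\right)}{9} + \frac{31}{7} = \left(-1\right) 1 \cdot \frac{1}{9} + 31 \cdot \frac{1}{7} = \left(-1\right) \frac{1}{9} + \frac{31}{7} = - \frac{1}{9} + \frac{31}{7} = \frac{272}{63} \approx 4.3175$)
$D{\left(B \right)} = \frac{2 B}{-18 + B}$
$46 D{\left(R - 24 \right)} = 46 \frac{2 \left(\frac{272}{63} - 24\right)}{-18 + \left(\frac{272}{63} - 24\right)} = 46 \cdot 2 \left(- \frac{1240}{63}\right) \frac{1}{-18 - \frac{1240}{63}} = 46 \cdot 2 \left(- \frac{1240}{63}\right) \frac{1}{- \frac{2374}{63}} = 46 \cdot 2 \left(- \frac{1240}{63}\right) \left(- \frac{63}{2374}\right) = 46 \cdot \frac{1240}{1187} = \frac{57040}{1187}$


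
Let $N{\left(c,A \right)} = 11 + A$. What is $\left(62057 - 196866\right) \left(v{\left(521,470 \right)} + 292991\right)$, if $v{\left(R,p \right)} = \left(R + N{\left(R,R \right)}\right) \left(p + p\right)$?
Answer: $-172934468099$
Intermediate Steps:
$v{\left(R,p \right)} = 2 p \left(11 + 2 R\right)$ ($v{\left(R,p \right)} = \left(R + \left(11 + R\right)\right) \left(p + p\right) = \left(11 + 2 R\right) 2 p = 2 p \left(11 + 2 R\right)$)
$\left(62057 - 196866\right) \left(v{\left(521,470 \right)} + 292991\right) = \left(62057 - 196866\right) \left(2 \cdot 470 \left(11 + 2 \cdot 521\right) + 292991\right) = - 134809 \left(2 \cdot 470 \left(11 + 1042\right) + 292991\right) = - 134809 \left(2 \cdot 470 \cdot 1053 + 292991\right) = - 134809 \left(989820 + 292991\right) = \left(-134809\right) 1282811 = -172934468099$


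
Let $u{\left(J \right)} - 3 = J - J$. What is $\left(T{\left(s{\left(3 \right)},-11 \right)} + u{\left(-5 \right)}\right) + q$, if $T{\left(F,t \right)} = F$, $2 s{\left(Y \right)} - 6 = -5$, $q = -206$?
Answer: $- \frac{405}{2} \approx -202.5$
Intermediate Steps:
$u{\left(J \right)} = 3$ ($u{\left(J \right)} = 3 + \left(J - J\right) = 3 + 0 = 3$)
$s{\left(Y \right)} = \frac{1}{2}$ ($s{\left(Y \right)} = 3 + \frac{1}{2} \left(-5\right) = 3 - \frac{5}{2} = \frac{1}{2}$)
$\left(T{\left(s{\left(3 \right)},-11 \right)} + u{\left(-5 \right)}\right) + q = \left(\frac{1}{2} + 3\right) - 206 = \frac{7}{2} - 206 = - \frac{405}{2}$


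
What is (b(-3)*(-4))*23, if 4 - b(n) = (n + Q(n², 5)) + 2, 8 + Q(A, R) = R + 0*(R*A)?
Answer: -736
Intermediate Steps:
Q(A, R) = -8 + R (Q(A, R) = -8 + (R + 0*(R*A)) = -8 + (R + 0*(A*R)) = -8 + (R + 0) = -8 + R)
b(n) = 5 - n (b(n) = 4 - ((n + (-8 + 5)) + 2) = 4 - ((n - 3) + 2) = 4 - ((-3 + n) + 2) = 4 - (-1 + n) = 4 + (1 - n) = 5 - n)
(b(-3)*(-4))*23 = ((5 - 1*(-3))*(-4))*23 = ((5 + 3)*(-4))*23 = (8*(-4))*23 = -32*23 = -736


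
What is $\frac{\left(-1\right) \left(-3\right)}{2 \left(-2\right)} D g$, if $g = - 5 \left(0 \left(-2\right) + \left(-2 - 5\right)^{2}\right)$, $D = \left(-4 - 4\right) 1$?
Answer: $-1470$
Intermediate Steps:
$D = -8$ ($D = \left(-8\right) 1 = -8$)
$g = -245$ ($g = - 5 \left(0 + \left(-7\right)^{2}\right) = - 5 \left(0 + 49\right) = \left(-5\right) 49 = -245$)
$\frac{\left(-1\right) \left(-3\right)}{2 \left(-2\right)} D g = \frac{\left(-1\right) \left(-3\right)}{2 \left(-2\right)} \left(-8\right) \left(-245\right) = \frac{3}{-4} \left(-8\right) \left(-245\right) = 3 \left(- \frac{1}{4}\right) \left(-8\right) \left(-245\right) = \left(- \frac{3}{4}\right) \left(-8\right) \left(-245\right) = 6 \left(-245\right) = -1470$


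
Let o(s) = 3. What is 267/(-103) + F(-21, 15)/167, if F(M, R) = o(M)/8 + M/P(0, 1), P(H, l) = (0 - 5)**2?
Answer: -8927379/3440200 ≈ -2.5950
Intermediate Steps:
P(H, l) = 25 (P(H, l) = (-5)**2 = 25)
F(M, R) = 3/8 + M/25
267/(-103) + F(-21, 15)/167 = 267/(-103) + (3/8 + (1/25)*(-21))/167 = 267*(-1/103) + (3/8 - 21/25)*(1/167) = -267/103 - 93/200*1/167 = -267/103 - 93/33400 = -8927379/3440200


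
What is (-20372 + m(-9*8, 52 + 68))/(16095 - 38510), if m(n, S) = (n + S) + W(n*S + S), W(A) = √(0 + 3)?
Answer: 20324/22415 - √3/22415 ≈ 0.90664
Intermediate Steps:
W(A) = √3
m(n, S) = S + n + √3 (m(n, S) = (n + S) + √3 = (S + n) + √3 = S + n + √3)
(-20372 + m(-9*8, 52 + 68))/(16095 - 38510) = (-20372 + ((52 + 68) - 9*8 + √3))/(16095 - 38510) = (-20372 + (120 - 72 + √3))/(-22415) = (-20372 + (48 + √3))*(-1/22415) = (-20324 + √3)*(-1/22415) = 20324/22415 - √3/22415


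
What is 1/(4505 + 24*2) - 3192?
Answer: -14533175/4553 ≈ -3192.0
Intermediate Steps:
1/(4505 + 24*2) - 3192 = 1/(4505 + 48) - 3192 = 1/4553 - 3192 = -14533175/4553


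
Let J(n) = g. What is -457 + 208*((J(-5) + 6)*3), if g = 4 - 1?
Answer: 5159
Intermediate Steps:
g = 3
J(n) = 3
-457 + 208*((J(-5) + 6)*3) = -457 + 208*((3 + 6)*3) = -457 + 208*(9*3) = -457 + 208*27 = -457 + 5616 = 5159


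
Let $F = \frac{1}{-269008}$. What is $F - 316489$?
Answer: $- \frac{85138072913}{269008} \approx -3.1649 \cdot 10^{5}$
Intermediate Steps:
$F = - \frac{1}{269008} \approx -3.7174 \cdot 10^{-6}$
$F - 316489 = - \frac{1}{269008} - 316489 = - \frac{85138072913}{269008}$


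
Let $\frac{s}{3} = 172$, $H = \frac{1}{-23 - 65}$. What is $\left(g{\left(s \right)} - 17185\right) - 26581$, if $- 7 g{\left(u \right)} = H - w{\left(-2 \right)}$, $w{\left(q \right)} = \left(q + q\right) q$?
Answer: $- \frac{26959151}{616} \approx -43765.0$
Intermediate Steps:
$w{\left(q \right)} = 2 q^{2}$ ($w{\left(q \right)} = 2 q q = 2 q^{2}$)
$H = - \frac{1}{88}$ ($H = \frac{1}{-88} = - \frac{1}{88} \approx -0.011364$)
$s = 516$ ($s = 3 \cdot 172 = 516$)
$g{\left(u \right)} = \frac{705}{616}$ ($g{\left(u \right)} = - \frac{- \frac{1}{88} - 2 \left(-2\right)^{2}}{7} = - \frac{- \frac{1}{88} - 2 \cdot 4}{7} = - \frac{- \frac{1}{88} - 8}{7} = \left(- \frac{1}{7}\right) \left(- \frac{705}{88}\right) = \frac{705}{616}$)
$\left(g{\left(s \right)} - 17185\right) - 26581 = \left(\frac{705}{616} - 17185\right) - 26581 = - \frac{10585255}{616} - 26581 = - \frac{26959151}{616}$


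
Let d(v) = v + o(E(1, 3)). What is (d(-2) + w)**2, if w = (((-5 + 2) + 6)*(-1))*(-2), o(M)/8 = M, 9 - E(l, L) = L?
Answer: 2704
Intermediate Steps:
E(l, L) = 9 - L
o(M) = 8*M
d(v) = 48 + v (d(v) = v + 8*(9 - 1*3) = v + 8*(9 - 3) = v + 8*6 = v + 48 = 48 + v)
w = 6 (w = ((-3 + 6)*(-1))*(-2) = (3*(-1))*(-2) = -3*(-2) = 6)
(d(-2) + w)**2 = ((48 - 2) + 6)**2 = (46 + 6)**2 = 52**2 = 2704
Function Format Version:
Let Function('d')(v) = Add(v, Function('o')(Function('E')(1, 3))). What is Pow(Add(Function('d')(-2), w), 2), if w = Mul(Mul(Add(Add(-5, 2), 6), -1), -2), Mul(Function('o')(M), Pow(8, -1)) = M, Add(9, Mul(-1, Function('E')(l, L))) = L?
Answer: 2704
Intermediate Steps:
Function('E')(l, L) = Add(9, Mul(-1, L))
Function('o')(M) = Mul(8, M)
Function('d')(v) = Add(48, v) (Function('d')(v) = Add(v, Mul(8, Add(9, Mul(-1, 3)))) = Add(v, Mul(8, Add(9, -3))) = Add(v, Mul(8, 6)) = Add(v, 48) = Add(48, v))
w = 6 (w = Mul(Mul(Add(-3, 6), -1), -2) = Mul(Mul(3, -1), -2) = Mul(-3, -2) = 6)
Pow(Add(Function('d')(-2), w), 2) = Pow(Add(Add(48, -2), 6), 2) = Pow(Add(46, 6), 2) = Pow(52, 2) = 2704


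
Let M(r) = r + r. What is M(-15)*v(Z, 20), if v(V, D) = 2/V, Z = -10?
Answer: 6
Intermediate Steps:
M(r) = 2*r
M(-15)*v(Z, 20) = (2*(-15))*(2/(-10)) = -60*(-1)/10 = -30*(-⅕) = 6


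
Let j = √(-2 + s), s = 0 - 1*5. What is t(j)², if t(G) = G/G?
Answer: 1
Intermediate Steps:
s = -5 (s = 0 - 5 = -5)
j = I*√7 (j = √(-2 - 5) = √(-7) = I*√7 ≈ 2.6458*I)
t(G) = 1
t(j)² = 1² = 1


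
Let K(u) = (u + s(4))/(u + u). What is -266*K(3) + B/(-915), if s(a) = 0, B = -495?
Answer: -8080/61 ≈ -132.46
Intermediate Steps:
K(u) = ½ (K(u) = (u + 0)/(u + u) = u/((2*u)) = u*(1/(2*u)) = ½)
-266*K(3) + B/(-915) = -266*½ - 495/(-915) = -133 - 495*(-1/915) = -133 + 33/61 = -8080/61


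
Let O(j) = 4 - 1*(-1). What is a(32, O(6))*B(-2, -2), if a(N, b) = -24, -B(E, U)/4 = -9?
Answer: -864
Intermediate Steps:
B(E, U) = 36 (B(E, U) = -4*(-9) = 36)
O(j) = 5 (O(j) = 4 + 1 = 5)
a(32, O(6))*B(-2, -2) = -24*36 = -864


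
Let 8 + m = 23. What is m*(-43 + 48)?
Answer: 75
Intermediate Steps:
m = 15 (m = -8 + 23 = 15)
m*(-43 + 48) = 15*(-43 + 48) = 15*5 = 75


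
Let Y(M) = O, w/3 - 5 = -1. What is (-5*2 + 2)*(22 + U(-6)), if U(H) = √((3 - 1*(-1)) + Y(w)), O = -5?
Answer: -176 - 8*I ≈ -176.0 - 8.0*I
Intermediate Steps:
w = 12 (w = 15 + 3*(-1) = 15 - 3 = 12)
Y(M) = -5
U(H) = I (U(H) = √((3 - 1*(-1)) - 5) = √((3 + 1) - 5) = √(4 - 5) = √(-1) = I)
(-5*2 + 2)*(22 + U(-6)) = (-5*2 + 2)*(22 + I) = (-10 + 2)*(22 + I) = -8*(22 + I) = -176 - 8*I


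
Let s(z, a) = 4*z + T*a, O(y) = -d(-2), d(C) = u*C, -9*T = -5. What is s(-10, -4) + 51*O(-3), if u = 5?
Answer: 4210/9 ≈ 467.78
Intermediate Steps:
T = 5/9 (T = -1/9*(-5) = 5/9 ≈ 0.55556)
d(C) = 5*C
O(y) = 10 (O(y) = -5*(-2) = -1*(-10) = 10)
s(z, a) = 4*z + 5*a/9
s(-10, -4) + 51*O(-3) = (4*(-10) + (5/9)*(-4)) + 51*10 = (-40 - 20/9) + 510 = -380/9 + 510 = 4210/9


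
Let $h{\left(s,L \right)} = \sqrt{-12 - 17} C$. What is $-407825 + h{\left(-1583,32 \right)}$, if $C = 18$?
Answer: $-407825 + 18 i \sqrt{29} \approx -4.0783 \cdot 10^{5} + 96.933 i$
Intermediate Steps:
$h{\left(s,L \right)} = 18 i \sqrt{29}$ ($h{\left(s,L \right)} = \sqrt{-12 - 17} \cdot 18 = \sqrt{-29} \cdot 18 = i \sqrt{29} \cdot 18 = 18 i \sqrt{29}$)
$-407825 + h{\left(-1583,32 \right)} = -407825 + 18 i \sqrt{29}$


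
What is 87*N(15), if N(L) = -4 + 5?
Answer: 87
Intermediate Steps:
N(L) = 1
87*N(15) = 87*1 = 87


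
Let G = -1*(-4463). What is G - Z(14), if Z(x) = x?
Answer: 4449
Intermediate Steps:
G = 4463
G - Z(14) = 4463 - 1*14 = 4463 - 14 = 4449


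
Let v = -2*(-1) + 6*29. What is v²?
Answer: 30976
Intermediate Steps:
v = 176 (v = 2 + 174 = 176)
v² = 176² = 30976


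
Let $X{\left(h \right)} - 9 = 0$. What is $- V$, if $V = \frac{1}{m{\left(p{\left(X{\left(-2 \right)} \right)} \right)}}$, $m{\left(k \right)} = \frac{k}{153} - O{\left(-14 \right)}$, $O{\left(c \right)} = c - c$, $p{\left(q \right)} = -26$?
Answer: $\frac{153}{26} \approx 5.8846$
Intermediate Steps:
$X{\left(h \right)} = 9$ ($X{\left(h \right)} = 9 + 0 = 9$)
$O{\left(c \right)} = 0$
$m{\left(k \right)} = \frac{k}{153}$ ($m{\left(k \right)} = \frac{k}{153} - 0 = k \frac{1}{153} + 0 = \frac{k}{153} + 0 = \frac{k}{153}$)
$V = - \frac{153}{26}$ ($V = \frac{1}{\frac{1}{153} \left(-26\right)} = \frac{1}{- \frac{26}{153}} = - \frac{153}{26} \approx -5.8846$)
$- V = \left(-1\right) \left(- \frac{153}{26}\right) = \frac{153}{26}$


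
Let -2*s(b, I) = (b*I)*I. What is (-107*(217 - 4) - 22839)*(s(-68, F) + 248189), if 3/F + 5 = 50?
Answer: -56624354826/5 ≈ -1.1325e+10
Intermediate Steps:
F = 1/15 (F = 3/(-5 + 50) = 3/45 = 3*(1/45) = 1/15 ≈ 0.066667)
s(b, I) = -b*I**2/2 (s(b, I) = -b*I*I/2 = -I*b*I/2 = -b*I**2/2)
(-107*(217 - 4) - 22839)*(s(-68, F) + 248189) = (-107*(217 - 4) - 22839)*(-1/2*(-68)*(1/15)**2 + 248189) = (-107*213 - 22839)*(-1/2*(-68)*1/225 + 248189) = (-22791 - 22839)*(34/225 + 248189) = -45630*55842559/225 = -56624354826/5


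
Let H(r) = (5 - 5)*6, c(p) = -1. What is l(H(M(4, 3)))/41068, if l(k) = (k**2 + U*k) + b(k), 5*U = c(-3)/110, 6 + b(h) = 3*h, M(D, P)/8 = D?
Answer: -3/20534 ≈ -0.00014610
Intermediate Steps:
M(D, P) = 8*D
b(h) = -6 + 3*h
H(r) = 0 (H(r) = 0*6 = 0)
U = -1/550 (U = (-1/110)/5 = (-1*1/110)/5 = (1/5)*(-1/110) = -1/550 ≈ -0.0018182)
l(k) = -6 + k**2 + 1649*k/550 (l(k) = (k**2 - k/550) + (-6 + 3*k) = -6 + k**2 + 1649*k/550)
l(H(M(4, 3)))/41068 = (-6 + 0**2 + (1649/550)*0)/41068 = (-6 + 0 + 0)*(1/41068) = -6*1/41068 = -3/20534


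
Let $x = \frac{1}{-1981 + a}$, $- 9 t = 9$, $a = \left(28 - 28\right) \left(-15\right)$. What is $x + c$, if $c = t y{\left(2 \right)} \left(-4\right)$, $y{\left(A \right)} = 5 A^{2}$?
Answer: $\frac{158479}{1981} \approx 80.0$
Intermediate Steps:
$a = 0$ ($a = 0 \left(-15\right) = 0$)
$t = -1$ ($t = \left(- \frac{1}{9}\right) 9 = -1$)
$x = - \frac{1}{1981}$ ($x = \frac{1}{-1981 + 0} = \frac{1}{-1981} = - \frac{1}{1981} \approx -0.0005048$)
$c = 80$ ($c = - 5 \cdot 2^{2} \left(-4\right) = - 5 \cdot 4 \left(-4\right) = - 20 \left(-4\right) = \left(-1\right) \left(-80\right) = 80$)
$x + c = - \frac{1}{1981} + 80 = \frac{158479}{1981}$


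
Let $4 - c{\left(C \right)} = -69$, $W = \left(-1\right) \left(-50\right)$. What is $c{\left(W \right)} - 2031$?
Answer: $-1958$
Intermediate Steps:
$W = 50$
$c{\left(C \right)} = 73$ ($c{\left(C \right)} = 4 - -69 = 4 + 69 = 73$)
$c{\left(W \right)} - 2031 = 73 - 2031 = -1958$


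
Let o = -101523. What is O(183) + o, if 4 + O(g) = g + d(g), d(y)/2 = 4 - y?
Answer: -101702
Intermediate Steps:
d(y) = 8 - 2*y (d(y) = 2*(4 - y) = 8 - 2*y)
O(g) = 4 - g (O(g) = -4 + (g + (8 - 2*g)) = -4 + (8 - g) = 4 - g)
O(183) + o = (4 - 1*183) - 101523 = (4 - 183) - 101523 = -179 - 101523 = -101702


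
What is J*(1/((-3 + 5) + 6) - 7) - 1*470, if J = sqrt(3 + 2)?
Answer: -470 - 55*sqrt(5)/8 ≈ -485.37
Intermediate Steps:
J = sqrt(5) ≈ 2.2361
J*(1/((-3 + 5) + 6) - 7) - 1*470 = sqrt(5)*(1/((-3 + 5) + 6) - 7) - 1*470 = sqrt(5)*(1/(2 + 6) - 7) - 470 = sqrt(5)*(1/8 - 7) - 470 = sqrt(5)*(-55/8) - 470 = -55*sqrt(5)/8 - 470 = -470 - 55*sqrt(5)/8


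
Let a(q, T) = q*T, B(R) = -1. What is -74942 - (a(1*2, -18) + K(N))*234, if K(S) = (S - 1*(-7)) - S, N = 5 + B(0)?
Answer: -68156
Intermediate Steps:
N = 4 (N = 5 - 1 = 4)
K(S) = 7 (K(S) = (S + 7) - S = (7 + S) - S = 7)
a(q, T) = T*q
-74942 - (a(1*2, -18) + K(N))*234 = -74942 - (-18*2 + 7)*234 = -74942 - (-36 + 7)*234 = -74942 - (-29)*234 = -74942 - 1*(-6786) = -74942 + 6786 = -68156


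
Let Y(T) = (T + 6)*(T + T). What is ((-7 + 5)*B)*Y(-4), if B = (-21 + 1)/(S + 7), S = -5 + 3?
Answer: -128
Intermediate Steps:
S = -2
Y(T) = 2*T*(6 + T) (Y(T) = (6 + T)*(2*T) = 2*T*(6 + T))
B = -4 (B = (-21 + 1)/(-2 + 7) = -20/5 = -20*1/5 = -4)
((-7 + 5)*B)*Y(-4) = ((-7 + 5)*(-4))*(2*(-4)*(6 - 4)) = (-2*(-4))*(2*(-4)*2) = 8*(-16) = -128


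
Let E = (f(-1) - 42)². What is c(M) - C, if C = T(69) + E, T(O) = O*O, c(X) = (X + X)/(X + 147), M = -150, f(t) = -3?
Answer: -6686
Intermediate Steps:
c(X) = 2*X/(147 + X) (c(X) = (2*X)/(147 + X) = 2*X/(147 + X))
E = 2025 (E = (-3 - 42)² = (-45)² = 2025)
T(O) = O²
C = 6786 (C = 69² + 2025 = 4761 + 2025 = 6786)
c(M) - C = 2*(-150)/(147 - 150) - 1*6786 = 2*(-150)/(-3) - 6786 = 2*(-150)*(-⅓) - 6786 = 100 - 6786 = -6686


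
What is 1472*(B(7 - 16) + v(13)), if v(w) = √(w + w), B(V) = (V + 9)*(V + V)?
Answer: 1472*√26 ≈ 7505.8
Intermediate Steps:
B(V) = 2*V*(9 + V) (B(V) = (9 + V)*(2*V) = 2*V*(9 + V))
v(w) = √2*√w (v(w) = √(2*w) = √2*√w)
1472*(B(7 - 16) + v(13)) = 1472*(2*(7 - 16)*(9 + (7 - 16)) + √2*√13) = 1472*(2*(-9)*(9 - 9) + √26) = 1472*(2*(-9)*0 + √26) = 1472*(0 + √26) = 1472*√26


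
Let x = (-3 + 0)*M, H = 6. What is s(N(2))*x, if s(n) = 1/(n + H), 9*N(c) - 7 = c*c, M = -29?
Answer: 783/65 ≈ 12.046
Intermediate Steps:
N(c) = 7/9 + c²/9 (N(c) = 7/9 + (c*c)/9 = 7/9 + c²/9)
s(n) = 1/(6 + n) (s(n) = 1/(n + 6) = 1/(6 + n))
x = 87 (x = (-3 + 0)*(-29) = -3*(-29) = 87)
s(N(2))*x = 87/(6 + (7/9 + (⅑)*2²)) = 87/(6 + (7/9 + (⅑)*4)) = 87/(6 + (7/9 + 4/9)) = 87/(6 + 11/9) = 87/(65/9) = (9/65)*87 = 783/65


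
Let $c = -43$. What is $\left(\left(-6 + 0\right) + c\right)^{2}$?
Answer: $2401$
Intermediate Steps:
$\left(\left(-6 + 0\right) + c\right)^{2} = \left(\left(-6 + 0\right) - 43\right)^{2} = \left(-6 - 43\right)^{2} = \left(-49\right)^{2} = 2401$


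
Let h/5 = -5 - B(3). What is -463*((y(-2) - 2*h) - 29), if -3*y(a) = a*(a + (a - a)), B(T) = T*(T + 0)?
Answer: -152327/3 ≈ -50776.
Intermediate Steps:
B(T) = T**2 (B(T) = T*T = T**2)
y(a) = -a**2/3 (y(a) = -a*(a + (a - a))/3 = -a*(a + 0)/3 = -a*a/3 = -a**2/3)
h = -70 (h = 5*(-5 - 1*3**2) = 5*(-5 - 1*9) = 5*(-5 - 9) = 5*(-14) = -70)
-463*((y(-2) - 2*h) - 29) = -463*((-1/3*(-2)**2 - 2*(-70)) - 29) = -463*((-1/3*4 + 140) - 29) = -463*((-4/3 + 140) - 29) = -463*(416/3 - 29) = -463*329/3 = -152327/3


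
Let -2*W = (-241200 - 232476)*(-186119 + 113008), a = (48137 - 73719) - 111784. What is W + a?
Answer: -17315600384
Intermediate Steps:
a = -137366 (a = -25582 - 111784 = -137366)
W = -17315463018 (W = -(-241200 - 232476)*(-186119 + 113008)/2 = -(-236838)*(-73111) = -½*34630926036 = -17315463018)
W + a = -17315463018 - 137366 = -17315600384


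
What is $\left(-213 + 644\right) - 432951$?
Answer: $-432520$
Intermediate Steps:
$\left(-213 + 644\right) - 432951 = 431 - 432951 = -432520$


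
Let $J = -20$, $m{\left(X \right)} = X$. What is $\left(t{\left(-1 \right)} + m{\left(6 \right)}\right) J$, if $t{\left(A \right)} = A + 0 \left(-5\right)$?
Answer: $-100$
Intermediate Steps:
$t{\left(A \right)} = A$ ($t{\left(A \right)} = A + 0 = A$)
$\left(t{\left(-1 \right)} + m{\left(6 \right)}\right) J = \left(-1 + 6\right) \left(-20\right) = 5 \left(-20\right) = -100$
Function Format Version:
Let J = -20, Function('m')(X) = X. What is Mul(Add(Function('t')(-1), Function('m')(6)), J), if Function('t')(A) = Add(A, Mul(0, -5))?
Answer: -100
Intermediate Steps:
Function('t')(A) = A (Function('t')(A) = Add(A, 0) = A)
Mul(Add(Function('t')(-1), Function('m')(6)), J) = Mul(Add(-1, 6), -20) = Mul(5, -20) = -100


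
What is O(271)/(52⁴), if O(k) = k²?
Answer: 73441/7311616 ≈ 0.010044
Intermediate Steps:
O(271)/(52⁴) = 271²/(52⁴) = 73441/7311616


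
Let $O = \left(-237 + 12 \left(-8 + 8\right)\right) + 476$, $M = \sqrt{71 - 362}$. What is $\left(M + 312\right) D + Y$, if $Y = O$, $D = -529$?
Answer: $-164809 - 529 i \sqrt{291} \approx -1.6481 \cdot 10^{5} - 9024.1 i$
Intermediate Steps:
$M = i \sqrt{291}$ ($M = \sqrt{-291} = i \sqrt{291} \approx 17.059 i$)
$O = 239$ ($O = \left(-237 + 12 \cdot 0\right) + 476 = \left(-237 + 0\right) + 476 = -237 + 476 = 239$)
$Y = 239$
$\left(M + 312\right) D + Y = \left(i \sqrt{291} + 312\right) \left(-529\right) + 239 = \left(312 + i \sqrt{291}\right) \left(-529\right) + 239 = \left(-165048 - 529 i \sqrt{291}\right) + 239 = -164809 - 529 i \sqrt{291}$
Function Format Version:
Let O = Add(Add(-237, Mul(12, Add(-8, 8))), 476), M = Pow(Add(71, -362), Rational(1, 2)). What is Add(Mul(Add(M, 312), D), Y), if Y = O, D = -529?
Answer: Add(-164809, Mul(-529, I, Pow(291, Rational(1, 2)))) ≈ Add(-1.6481e+5, Mul(-9024.1, I))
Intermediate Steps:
M = Mul(I, Pow(291, Rational(1, 2))) (M = Pow(-291, Rational(1, 2)) = Mul(I, Pow(291, Rational(1, 2))) ≈ Mul(17.059, I))
O = 239 (O = Add(Add(-237, Mul(12, 0)), 476) = Add(Add(-237, 0), 476) = Add(-237, 476) = 239)
Y = 239
Add(Mul(Add(M, 312), D), Y) = Add(Mul(Add(Mul(I, Pow(291, Rational(1, 2))), 312), -529), 239) = Add(Mul(Add(312, Mul(I, Pow(291, Rational(1, 2)))), -529), 239) = Add(Add(-165048, Mul(-529, I, Pow(291, Rational(1, 2)))), 239) = Add(-164809, Mul(-529, I, Pow(291, Rational(1, 2))))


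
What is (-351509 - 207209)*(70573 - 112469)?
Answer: 23408049328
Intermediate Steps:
(-351509 - 207209)*(70573 - 112469) = -558718*(-41896) = 23408049328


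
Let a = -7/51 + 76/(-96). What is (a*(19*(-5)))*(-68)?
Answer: -36005/6 ≈ -6000.8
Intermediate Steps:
a = -379/408 (a = -7*1/51 + 76*(-1/96) = -7/51 - 19/24 = -379/408 ≈ -0.92892)
(a*(19*(-5)))*(-68) = -7201*(-5)/408*(-68) = -379/408*(-95)*(-68) = (36005/408)*(-68) = -36005/6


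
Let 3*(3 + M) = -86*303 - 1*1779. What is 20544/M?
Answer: -3424/1547 ≈ -2.2133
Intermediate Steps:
M = -9282 (M = -3 + (-86*303 - 1*1779)/3 = -3 + (-26058 - 1779)/3 = -3 + (⅓)*(-27837) = -3 - 9279 = -9282)
20544/M = 20544/(-9282) = 20544*(-1/9282) = -3424/1547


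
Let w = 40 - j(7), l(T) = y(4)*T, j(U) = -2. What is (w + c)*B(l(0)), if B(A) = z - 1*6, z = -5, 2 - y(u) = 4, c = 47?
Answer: -979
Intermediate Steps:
y(u) = -2 (y(u) = 2 - 1*4 = 2 - 4 = -2)
l(T) = -2*T
w = 42 (w = 40 - 1*(-2) = 40 + 2 = 42)
B(A) = -11 (B(A) = -5 - 1*6 = -5 - 6 = -11)
(w + c)*B(l(0)) = (42 + 47)*(-11) = 89*(-11) = -979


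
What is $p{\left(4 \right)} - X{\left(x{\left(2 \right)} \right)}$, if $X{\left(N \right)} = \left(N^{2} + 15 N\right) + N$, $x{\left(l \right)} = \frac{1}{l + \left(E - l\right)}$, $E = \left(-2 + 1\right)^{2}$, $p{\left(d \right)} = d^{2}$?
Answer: $-1$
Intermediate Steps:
$E = 1$ ($E = \left(-1\right)^{2} = 1$)
$x{\left(l \right)} = 1$ ($x{\left(l \right)} = \frac{1}{l - \left(-1 + l\right)} = 1^{-1} = 1$)
$X{\left(N \right)} = N^{2} + 16 N$
$p{\left(4 \right)} - X{\left(x{\left(2 \right)} \right)} = 4^{2} - 1 \left(16 + 1\right) = 16 - 1 \cdot 17 = 16 - 17 = -1$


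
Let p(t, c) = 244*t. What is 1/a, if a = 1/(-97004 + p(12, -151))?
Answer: -94076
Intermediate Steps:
a = -1/94076 (a = 1/(-97004 + 244*12) = 1/(-97004 + 2928) = 1/(-94076) = -1/94076 ≈ -1.0630e-5)
1/a = 1/(-1/94076) = -94076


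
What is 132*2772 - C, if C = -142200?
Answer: 508104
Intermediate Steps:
132*2772 - C = 132*2772 - 1*(-142200) = 365904 + 142200 = 508104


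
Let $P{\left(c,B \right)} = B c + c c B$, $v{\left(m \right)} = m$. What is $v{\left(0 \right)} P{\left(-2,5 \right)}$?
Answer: $0$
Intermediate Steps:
$P{\left(c,B \right)} = B c + B c^{2}$ ($P{\left(c,B \right)} = B c + c^{2} B = B c + B c^{2}$)
$v{\left(0 \right)} P{\left(-2,5 \right)} = 0 \cdot 5 \left(-2\right) \left(1 - 2\right) = 0 \cdot 5 \left(-2\right) \left(-1\right) = 0 \cdot 10 = 0$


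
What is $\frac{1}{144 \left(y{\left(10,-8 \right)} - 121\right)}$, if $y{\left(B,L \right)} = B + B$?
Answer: $- \frac{1}{14544} \approx -6.8757 \cdot 10^{-5}$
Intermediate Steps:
$y{\left(B,L \right)} = 2 B$
$\frac{1}{144 \left(y{\left(10,-8 \right)} - 121\right)} = \frac{1}{144 \left(2 \cdot 10 - 121\right)} = \frac{1}{144 \left(20 - 121\right)} = \frac{1}{144 \left(-101\right)} = \frac{1}{-14544} = - \frac{1}{14544}$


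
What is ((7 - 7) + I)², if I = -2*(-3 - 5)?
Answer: 256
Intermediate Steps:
I = 16 (I = -2*(-8) = 16)
((7 - 7) + I)² = ((7 - 7) + 16)² = (0 + 16)² = 16² = 256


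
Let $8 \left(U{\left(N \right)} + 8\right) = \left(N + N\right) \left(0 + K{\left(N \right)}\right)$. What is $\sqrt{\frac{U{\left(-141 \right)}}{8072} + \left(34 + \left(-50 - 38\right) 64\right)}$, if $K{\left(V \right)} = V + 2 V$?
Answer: $\frac{i \sqrt{364629621034}}{8072} \approx 74.807 i$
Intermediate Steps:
$K{\left(V \right)} = 3 V$
$U{\left(N \right)} = -8 + \frac{3 N^{2}}{4}$ ($U{\left(N \right)} = -8 + \frac{\left(N + N\right) \left(0 + 3 N\right)}{8} = -8 + \frac{2 N 3 N}{8} = -8 + \frac{6 N^{2}}{8} = -8 + \frac{3 N^{2}}{4}$)
$\sqrt{\frac{U{\left(-141 \right)}}{8072} + \left(34 + \left(-50 - 38\right) 64\right)} = \sqrt{\frac{-8 + \frac{3 \left(-141\right)^{2}}{4}}{8072} + \left(34 + \left(-50 - 38\right) 64\right)} = \sqrt{\left(-8 + \frac{3}{4} \cdot 19881\right) \frac{1}{8072} + \left(34 - 5632\right)} = \sqrt{\left(-8 + \frac{59643}{4}\right) \frac{1}{8072} + \left(34 - 5632\right)} = \sqrt{\frac{59611}{4} \cdot \frac{1}{8072} - 5598} = \sqrt{\frac{59611}{32288} - 5598} = \sqrt{- \frac{180688613}{32288}} = \frac{i \sqrt{364629621034}}{8072}$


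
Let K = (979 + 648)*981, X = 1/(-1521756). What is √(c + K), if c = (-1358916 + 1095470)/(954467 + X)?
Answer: 3*√7635364535671585051049613071/207495126293 ≈ 1263.4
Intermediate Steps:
X = -1/1521756 ≈ -6.5714e-7
c = -400900531176/1452465884051 (c = (-1358916 + 1095470)/(954467 - 1/1521756) = -263446/1452465884051/1521756 = -263446*1521756/1452465884051 = -400900531176/1452465884051 ≈ -0.27601)
K = 1596087 (K = 1627*981 = 1596087)
√(c + K) = √(-400900531176/1452465884051 + 1596087) = √(2318261514576777261/1452465884051) = 3*√7635364535671585051049613071/207495126293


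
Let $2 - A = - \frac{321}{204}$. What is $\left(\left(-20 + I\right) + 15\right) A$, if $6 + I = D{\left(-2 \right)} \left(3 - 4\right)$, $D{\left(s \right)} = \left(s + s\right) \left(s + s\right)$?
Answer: $- \frac{6561}{68} \approx -96.485$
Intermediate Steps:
$D{\left(s \right)} = 4 s^{2}$ ($D{\left(s \right)} = 2 s 2 s = 4 s^{2}$)
$I = -22$ ($I = -6 + 4 \left(-2\right)^{2} \left(3 - 4\right) = -6 + 4 \cdot 4 \left(3 - 4\right) = -6 + 16 \left(-1\right) = -6 - 16 = -22$)
$A = \frac{243}{68}$ ($A = 2 - - \frac{321}{204} = 2 - \left(-321\right) \frac{1}{204} = 2 - - \frac{107}{68} = 2 + \frac{107}{68} = \frac{243}{68} \approx 3.5735$)
$\left(\left(-20 + I\right) + 15\right) A = \left(\left(-20 - 22\right) + 15\right) \frac{243}{68} = \left(-42 + 15\right) \frac{243}{68} = \left(-27\right) \frac{243}{68} = - \frac{6561}{68}$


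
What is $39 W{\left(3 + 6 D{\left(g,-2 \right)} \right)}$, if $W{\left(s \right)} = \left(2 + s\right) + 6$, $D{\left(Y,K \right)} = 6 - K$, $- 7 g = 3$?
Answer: $2301$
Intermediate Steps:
$g = - \frac{3}{7}$ ($g = \left(- \frac{1}{7}\right) 3 = - \frac{3}{7} \approx -0.42857$)
$W{\left(s \right)} = 8 + s$
$39 W{\left(3 + 6 D{\left(g,-2 \right)} \right)} = 39 \left(8 + \left(3 + 6 \left(6 - -2\right)\right)\right) = 39 \left(8 + \left(3 + 6 \left(6 + 2\right)\right)\right) = 39 \left(8 + \left(3 + 6 \cdot 8\right)\right) = 39 \left(8 + \left(3 + 48\right)\right) = 39 \left(8 + 51\right) = 39 \cdot 59 = 2301$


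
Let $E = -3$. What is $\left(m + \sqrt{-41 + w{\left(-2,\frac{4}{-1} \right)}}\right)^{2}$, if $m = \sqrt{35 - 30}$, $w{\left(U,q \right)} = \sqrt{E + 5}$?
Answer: $\left(\sqrt{5} + i \sqrt{41 - \sqrt{2}}\right)^{2} \approx -34.586 + 28.137 i$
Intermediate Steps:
$w{\left(U,q \right)} = \sqrt{2}$ ($w{\left(U,q \right)} = \sqrt{-3 + 5} = \sqrt{2}$)
$m = \sqrt{5} \approx 2.2361$
$\left(m + \sqrt{-41 + w{\left(-2,\frac{4}{-1} \right)}}\right)^{2} = \left(\sqrt{5} + \sqrt{-41 + \sqrt{2}}\right)^{2}$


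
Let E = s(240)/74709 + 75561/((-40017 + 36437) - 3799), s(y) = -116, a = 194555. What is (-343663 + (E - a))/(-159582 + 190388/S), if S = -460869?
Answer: 45581976993421848953/13514864737902967602 ≈ 3.3727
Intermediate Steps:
E = -5645942713/551277711 (E = -116/74709 + 75561/((-40017 + 36437) - 3799) = -116*1/74709 + 75561/(-3580 - 3799) = -116/74709 + 75561/(-7379) = -116/74709 + 75561*(-1/7379) = -116/74709 - 75561/7379 = -5645942713/551277711 ≈ -10.242)
(-343663 + (E - a))/(-159582 + 190388/S) = (-343663 + (-5645942713/551277711 - 1*194555))/(-159582 + 190388/(-460869)) = (-343663 + (-5645942713/551277711 - 194555))/(-159582 + 190388*(-1/460869)) = (-343663 - 107259481006318/551277711)/(-159582 - 190388/460869) = -296713233001711/(551277711*(-73546587146/460869)) = -296713233001711/551277711*(-460869/73546587146) = 45581976993421848953/13514864737902967602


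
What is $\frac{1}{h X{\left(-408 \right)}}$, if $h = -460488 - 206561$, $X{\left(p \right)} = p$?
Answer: $\frac{1}{272155992} \approx 3.6744 \cdot 10^{-9}$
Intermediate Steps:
$h = -667049$
$\frac{1}{h X{\left(-408 \right)}} = \frac{1}{\left(-667049\right) \left(-408\right)} = \left(- \frac{1}{667049}\right) \left(- \frac{1}{408}\right) = \frac{1}{272155992}$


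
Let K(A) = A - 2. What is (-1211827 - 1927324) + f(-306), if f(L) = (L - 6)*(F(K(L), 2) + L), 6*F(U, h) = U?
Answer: -3027663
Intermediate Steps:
K(A) = -2 + A
F(U, h) = U/6
f(L) = (-6 + L)*(-⅓ + 7*L/6) (f(L) = (L - 6)*((-2 + L)/6 + L) = (-6 + L)*((-⅓ + L/6) + L) = (-6 + L)*(-⅓ + 7*L/6))
(-1211827 - 1927324) + f(-306) = (-1211827 - 1927324) + (2 - 22/3*(-306) + (7/6)*(-306)²) = -3139151 + (2 + 2244 + (7/6)*93636) = -3139151 + (2 + 2244 + 109242) = -3139151 + 111488 = -3027663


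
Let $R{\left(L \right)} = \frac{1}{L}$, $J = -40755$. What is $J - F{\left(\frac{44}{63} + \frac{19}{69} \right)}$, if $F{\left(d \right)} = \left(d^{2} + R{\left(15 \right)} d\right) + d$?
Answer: $- \frac{427867052588}{10498005} \approx -40757.0$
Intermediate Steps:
$F{\left(d \right)} = d^{2} + \frac{16 d}{15}$ ($F{\left(d \right)} = \left(d^{2} + \frac{d}{15}\right) + d = d^{2} + \frac{16 d}{15}$)
$J - F{\left(\frac{44}{63} + \frac{19}{69} \right)} = -40755 - \frac{\left(\frac{44}{63} + \frac{19}{69}\right) \left(16 + 15 \left(\frac{44}{63} + \frac{19}{69}\right)\right)}{15} = -40755 - \frac{1}{15} \cdot \frac{1411}{1449} \left(16 + 15 \cdot \frac{1411}{1449}\right) = -40755 - \frac{1}{15} \cdot \frac{1411}{1449} \left(16 + \frac{7055}{483}\right) = -40755 - \frac{1}{15} \cdot \frac{1411}{1449} \cdot \frac{14783}{483} = -40755 - \frac{20858813}{10498005} = - \frac{427867052588}{10498005}$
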